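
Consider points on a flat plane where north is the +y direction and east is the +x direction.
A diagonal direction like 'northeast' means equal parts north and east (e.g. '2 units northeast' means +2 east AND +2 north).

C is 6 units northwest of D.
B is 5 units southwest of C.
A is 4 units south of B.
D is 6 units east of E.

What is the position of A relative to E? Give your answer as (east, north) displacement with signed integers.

Place E at the origin (east=0, north=0).
  D is 6 units east of E: delta (east=+6, north=+0); D at (east=6, north=0).
  C is 6 units northwest of D: delta (east=-6, north=+6); C at (east=0, north=6).
  B is 5 units southwest of C: delta (east=-5, north=-5); B at (east=-5, north=1).
  A is 4 units south of B: delta (east=+0, north=-4); A at (east=-5, north=-3).
Therefore A relative to E: (east=-5, north=-3).

Answer: A is at (east=-5, north=-3) relative to E.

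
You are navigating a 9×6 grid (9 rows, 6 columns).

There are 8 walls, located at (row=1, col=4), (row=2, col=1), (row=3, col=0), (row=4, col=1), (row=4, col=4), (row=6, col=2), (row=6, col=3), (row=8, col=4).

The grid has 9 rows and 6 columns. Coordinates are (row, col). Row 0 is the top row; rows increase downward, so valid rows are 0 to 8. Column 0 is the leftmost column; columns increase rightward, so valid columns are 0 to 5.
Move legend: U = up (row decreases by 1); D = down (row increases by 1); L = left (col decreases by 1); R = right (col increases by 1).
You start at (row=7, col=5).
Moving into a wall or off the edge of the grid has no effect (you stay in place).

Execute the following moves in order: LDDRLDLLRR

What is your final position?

Start: (row=7, col=5)
  L (left): (row=7, col=5) -> (row=7, col=4)
  D (down): blocked, stay at (row=7, col=4)
  D (down): blocked, stay at (row=7, col=4)
  R (right): (row=7, col=4) -> (row=7, col=5)
  L (left): (row=7, col=5) -> (row=7, col=4)
  D (down): blocked, stay at (row=7, col=4)
  L (left): (row=7, col=4) -> (row=7, col=3)
  L (left): (row=7, col=3) -> (row=7, col=2)
  R (right): (row=7, col=2) -> (row=7, col=3)
  R (right): (row=7, col=3) -> (row=7, col=4)
Final: (row=7, col=4)

Answer: Final position: (row=7, col=4)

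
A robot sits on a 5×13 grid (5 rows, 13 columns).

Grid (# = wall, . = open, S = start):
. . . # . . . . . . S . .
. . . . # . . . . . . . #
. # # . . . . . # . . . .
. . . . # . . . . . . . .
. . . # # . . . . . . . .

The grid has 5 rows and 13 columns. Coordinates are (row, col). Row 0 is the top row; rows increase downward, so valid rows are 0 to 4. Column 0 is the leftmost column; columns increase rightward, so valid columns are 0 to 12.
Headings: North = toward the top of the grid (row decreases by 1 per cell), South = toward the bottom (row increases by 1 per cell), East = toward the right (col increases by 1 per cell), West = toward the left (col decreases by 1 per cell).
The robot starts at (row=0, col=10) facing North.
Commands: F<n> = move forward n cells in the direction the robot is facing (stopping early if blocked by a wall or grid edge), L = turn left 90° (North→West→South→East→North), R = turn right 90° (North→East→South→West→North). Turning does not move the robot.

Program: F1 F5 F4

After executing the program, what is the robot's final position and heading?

Answer: Final position: (row=0, col=10), facing North

Derivation:
Start: (row=0, col=10), facing North
  F1: move forward 0/1 (blocked), now at (row=0, col=10)
  F5: move forward 0/5 (blocked), now at (row=0, col=10)
  F4: move forward 0/4 (blocked), now at (row=0, col=10)
Final: (row=0, col=10), facing North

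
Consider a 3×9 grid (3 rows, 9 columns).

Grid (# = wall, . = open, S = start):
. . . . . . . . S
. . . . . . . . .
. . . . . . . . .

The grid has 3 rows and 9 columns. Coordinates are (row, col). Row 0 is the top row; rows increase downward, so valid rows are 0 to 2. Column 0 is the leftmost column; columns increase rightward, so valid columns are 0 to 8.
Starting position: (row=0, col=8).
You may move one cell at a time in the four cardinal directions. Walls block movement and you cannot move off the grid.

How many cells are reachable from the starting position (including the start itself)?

BFS flood-fill from (row=0, col=8):
  Distance 0: (row=0, col=8)
  Distance 1: (row=0, col=7), (row=1, col=8)
  Distance 2: (row=0, col=6), (row=1, col=7), (row=2, col=8)
  Distance 3: (row=0, col=5), (row=1, col=6), (row=2, col=7)
  Distance 4: (row=0, col=4), (row=1, col=5), (row=2, col=6)
  Distance 5: (row=0, col=3), (row=1, col=4), (row=2, col=5)
  Distance 6: (row=0, col=2), (row=1, col=3), (row=2, col=4)
  Distance 7: (row=0, col=1), (row=1, col=2), (row=2, col=3)
  Distance 8: (row=0, col=0), (row=1, col=1), (row=2, col=2)
  Distance 9: (row=1, col=0), (row=2, col=1)
  Distance 10: (row=2, col=0)
Total reachable: 27 (grid has 27 open cells total)

Answer: Reachable cells: 27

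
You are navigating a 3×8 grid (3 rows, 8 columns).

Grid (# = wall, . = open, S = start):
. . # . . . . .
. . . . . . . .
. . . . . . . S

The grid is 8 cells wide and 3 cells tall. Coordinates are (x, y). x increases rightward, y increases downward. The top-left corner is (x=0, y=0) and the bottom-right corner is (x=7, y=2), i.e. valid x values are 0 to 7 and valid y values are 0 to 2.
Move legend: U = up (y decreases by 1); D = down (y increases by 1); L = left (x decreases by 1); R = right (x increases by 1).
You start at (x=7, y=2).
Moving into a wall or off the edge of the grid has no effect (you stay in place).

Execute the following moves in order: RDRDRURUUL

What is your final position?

Answer: Final position: (x=6, y=0)

Derivation:
Start: (x=7, y=2)
  R (right): blocked, stay at (x=7, y=2)
  D (down): blocked, stay at (x=7, y=2)
  R (right): blocked, stay at (x=7, y=2)
  D (down): blocked, stay at (x=7, y=2)
  R (right): blocked, stay at (x=7, y=2)
  U (up): (x=7, y=2) -> (x=7, y=1)
  R (right): blocked, stay at (x=7, y=1)
  U (up): (x=7, y=1) -> (x=7, y=0)
  U (up): blocked, stay at (x=7, y=0)
  L (left): (x=7, y=0) -> (x=6, y=0)
Final: (x=6, y=0)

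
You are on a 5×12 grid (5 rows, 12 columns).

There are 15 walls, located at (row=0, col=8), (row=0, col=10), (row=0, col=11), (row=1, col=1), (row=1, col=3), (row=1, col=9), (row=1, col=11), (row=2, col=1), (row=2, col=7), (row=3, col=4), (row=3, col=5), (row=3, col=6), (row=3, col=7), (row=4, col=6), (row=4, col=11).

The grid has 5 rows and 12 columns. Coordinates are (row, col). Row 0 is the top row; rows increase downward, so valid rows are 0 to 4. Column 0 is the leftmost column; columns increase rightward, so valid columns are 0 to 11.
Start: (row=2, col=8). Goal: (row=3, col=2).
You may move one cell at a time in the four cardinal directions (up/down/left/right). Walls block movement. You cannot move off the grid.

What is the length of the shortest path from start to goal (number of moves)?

BFS from (row=2, col=8) until reaching (row=3, col=2):
  Distance 0: (row=2, col=8)
  Distance 1: (row=1, col=8), (row=2, col=9), (row=3, col=8)
  Distance 2: (row=1, col=7), (row=2, col=10), (row=3, col=9), (row=4, col=8)
  Distance 3: (row=0, col=7), (row=1, col=6), (row=1, col=10), (row=2, col=11), (row=3, col=10), (row=4, col=7), (row=4, col=9)
  Distance 4: (row=0, col=6), (row=1, col=5), (row=2, col=6), (row=3, col=11), (row=4, col=10)
  Distance 5: (row=0, col=5), (row=1, col=4), (row=2, col=5)
  Distance 6: (row=0, col=4), (row=2, col=4)
  Distance 7: (row=0, col=3), (row=2, col=3)
  Distance 8: (row=0, col=2), (row=2, col=2), (row=3, col=3)
  Distance 9: (row=0, col=1), (row=1, col=2), (row=3, col=2), (row=4, col=3)  <- goal reached here
One shortest path (9 moves): (row=2, col=8) -> (row=1, col=8) -> (row=1, col=7) -> (row=1, col=6) -> (row=1, col=5) -> (row=1, col=4) -> (row=2, col=4) -> (row=2, col=3) -> (row=2, col=2) -> (row=3, col=2)

Answer: Shortest path length: 9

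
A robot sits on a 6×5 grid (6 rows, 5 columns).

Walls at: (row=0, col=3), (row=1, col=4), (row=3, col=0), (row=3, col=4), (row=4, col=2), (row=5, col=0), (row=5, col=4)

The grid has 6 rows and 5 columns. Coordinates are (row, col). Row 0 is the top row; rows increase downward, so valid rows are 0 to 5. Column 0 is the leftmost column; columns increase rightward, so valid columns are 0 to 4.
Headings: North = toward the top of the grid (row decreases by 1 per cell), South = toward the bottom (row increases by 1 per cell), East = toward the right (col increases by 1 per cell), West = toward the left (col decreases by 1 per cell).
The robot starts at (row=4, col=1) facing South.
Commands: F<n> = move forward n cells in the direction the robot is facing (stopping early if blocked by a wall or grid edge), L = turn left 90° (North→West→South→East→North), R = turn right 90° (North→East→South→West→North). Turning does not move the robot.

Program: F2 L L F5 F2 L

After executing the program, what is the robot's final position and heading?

Answer: Final position: (row=0, col=1), facing West

Derivation:
Start: (row=4, col=1), facing South
  F2: move forward 1/2 (blocked), now at (row=5, col=1)
  L: turn left, now facing East
  L: turn left, now facing North
  F5: move forward 5, now at (row=0, col=1)
  F2: move forward 0/2 (blocked), now at (row=0, col=1)
  L: turn left, now facing West
Final: (row=0, col=1), facing West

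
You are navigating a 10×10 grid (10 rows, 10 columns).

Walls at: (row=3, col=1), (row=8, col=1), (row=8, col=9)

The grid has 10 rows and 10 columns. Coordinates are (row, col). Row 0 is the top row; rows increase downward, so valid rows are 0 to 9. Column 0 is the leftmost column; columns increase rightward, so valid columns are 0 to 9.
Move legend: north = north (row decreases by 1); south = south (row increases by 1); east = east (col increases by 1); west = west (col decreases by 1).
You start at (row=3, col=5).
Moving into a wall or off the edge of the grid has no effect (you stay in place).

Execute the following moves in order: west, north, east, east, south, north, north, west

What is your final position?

Answer: Final position: (row=1, col=5)

Derivation:
Start: (row=3, col=5)
  west (west): (row=3, col=5) -> (row=3, col=4)
  north (north): (row=3, col=4) -> (row=2, col=4)
  east (east): (row=2, col=4) -> (row=2, col=5)
  east (east): (row=2, col=5) -> (row=2, col=6)
  south (south): (row=2, col=6) -> (row=3, col=6)
  north (north): (row=3, col=6) -> (row=2, col=6)
  north (north): (row=2, col=6) -> (row=1, col=6)
  west (west): (row=1, col=6) -> (row=1, col=5)
Final: (row=1, col=5)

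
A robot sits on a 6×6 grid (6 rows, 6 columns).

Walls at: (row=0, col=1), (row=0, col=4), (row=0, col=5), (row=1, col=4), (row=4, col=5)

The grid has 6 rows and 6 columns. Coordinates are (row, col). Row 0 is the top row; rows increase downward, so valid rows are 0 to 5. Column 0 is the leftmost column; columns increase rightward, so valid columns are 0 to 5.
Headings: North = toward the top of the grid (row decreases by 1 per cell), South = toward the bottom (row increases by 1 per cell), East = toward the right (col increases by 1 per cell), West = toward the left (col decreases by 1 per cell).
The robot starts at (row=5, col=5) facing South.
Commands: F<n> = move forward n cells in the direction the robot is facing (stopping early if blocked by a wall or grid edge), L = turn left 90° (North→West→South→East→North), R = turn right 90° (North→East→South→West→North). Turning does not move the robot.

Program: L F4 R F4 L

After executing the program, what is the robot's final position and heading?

Answer: Final position: (row=5, col=5), facing East

Derivation:
Start: (row=5, col=5), facing South
  L: turn left, now facing East
  F4: move forward 0/4 (blocked), now at (row=5, col=5)
  R: turn right, now facing South
  F4: move forward 0/4 (blocked), now at (row=5, col=5)
  L: turn left, now facing East
Final: (row=5, col=5), facing East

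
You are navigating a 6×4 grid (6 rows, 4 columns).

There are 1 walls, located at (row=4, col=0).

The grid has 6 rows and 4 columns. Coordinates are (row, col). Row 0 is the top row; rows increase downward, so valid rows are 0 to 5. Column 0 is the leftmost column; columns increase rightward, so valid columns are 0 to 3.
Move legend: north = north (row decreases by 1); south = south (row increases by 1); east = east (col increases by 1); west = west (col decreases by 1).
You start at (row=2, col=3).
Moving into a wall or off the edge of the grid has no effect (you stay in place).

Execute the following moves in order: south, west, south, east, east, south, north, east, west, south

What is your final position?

Answer: Final position: (row=5, col=2)

Derivation:
Start: (row=2, col=3)
  south (south): (row=2, col=3) -> (row=3, col=3)
  west (west): (row=3, col=3) -> (row=3, col=2)
  south (south): (row=3, col=2) -> (row=4, col=2)
  east (east): (row=4, col=2) -> (row=4, col=3)
  east (east): blocked, stay at (row=4, col=3)
  south (south): (row=4, col=3) -> (row=5, col=3)
  north (north): (row=5, col=3) -> (row=4, col=3)
  east (east): blocked, stay at (row=4, col=3)
  west (west): (row=4, col=3) -> (row=4, col=2)
  south (south): (row=4, col=2) -> (row=5, col=2)
Final: (row=5, col=2)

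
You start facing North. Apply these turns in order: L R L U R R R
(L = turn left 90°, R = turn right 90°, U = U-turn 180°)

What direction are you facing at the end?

Answer: Final heading: North

Derivation:
Start: North
  L (left (90° counter-clockwise)) -> West
  R (right (90° clockwise)) -> North
  L (left (90° counter-clockwise)) -> West
  U (U-turn (180°)) -> East
  R (right (90° clockwise)) -> South
  R (right (90° clockwise)) -> West
  R (right (90° clockwise)) -> North
Final: North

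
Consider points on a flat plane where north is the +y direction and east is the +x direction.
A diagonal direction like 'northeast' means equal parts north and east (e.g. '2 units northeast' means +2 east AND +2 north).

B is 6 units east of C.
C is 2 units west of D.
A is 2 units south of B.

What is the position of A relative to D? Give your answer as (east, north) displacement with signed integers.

Answer: A is at (east=4, north=-2) relative to D.

Derivation:
Place D at the origin (east=0, north=0).
  C is 2 units west of D: delta (east=-2, north=+0); C at (east=-2, north=0).
  B is 6 units east of C: delta (east=+6, north=+0); B at (east=4, north=0).
  A is 2 units south of B: delta (east=+0, north=-2); A at (east=4, north=-2).
Therefore A relative to D: (east=4, north=-2).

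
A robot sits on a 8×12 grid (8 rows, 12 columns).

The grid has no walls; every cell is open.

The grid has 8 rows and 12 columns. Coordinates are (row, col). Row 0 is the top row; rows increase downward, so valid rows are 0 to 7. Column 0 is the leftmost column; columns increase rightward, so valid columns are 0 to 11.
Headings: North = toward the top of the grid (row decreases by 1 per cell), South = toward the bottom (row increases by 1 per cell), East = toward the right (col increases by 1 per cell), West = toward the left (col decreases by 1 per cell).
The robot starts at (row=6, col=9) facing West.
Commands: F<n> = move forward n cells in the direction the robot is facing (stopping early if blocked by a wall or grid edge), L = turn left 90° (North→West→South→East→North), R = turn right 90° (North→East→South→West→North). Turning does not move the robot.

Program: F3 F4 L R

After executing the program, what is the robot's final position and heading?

Start: (row=6, col=9), facing West
  F3: move forward 3, now at (row=6, col=6)
  F4: move forward 4, now at (row=6, col=2)
  L: turn left, now facing South
  R: turn right, now facing West
Final: (row=6, col=2), facing West

Answer: Final position: (row=6, col=2), facing West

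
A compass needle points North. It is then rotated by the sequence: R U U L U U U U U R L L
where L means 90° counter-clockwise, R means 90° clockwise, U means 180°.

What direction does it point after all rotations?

Start: North
  R (right (90° clockwise)) -> East
  U (U-turn (180°)) -> West
  U (U-turn (180°)) -> East
  L (left (90° counter-clockwise)) -> North
  U (U-turn (180°)) -> South
  U (U-turn (180°)) -> North
  U (U-turn (180°)) -> South
  U (U-turn (180°)) -> North
  U (U-turn (180°)) -> South
  R (right (90° clockwise)) -> West
  L (left (90° counter-clockwise)) -> South
  L (left (90° counter-clockwise)) -> East
Final: East

Answer: Final heading: East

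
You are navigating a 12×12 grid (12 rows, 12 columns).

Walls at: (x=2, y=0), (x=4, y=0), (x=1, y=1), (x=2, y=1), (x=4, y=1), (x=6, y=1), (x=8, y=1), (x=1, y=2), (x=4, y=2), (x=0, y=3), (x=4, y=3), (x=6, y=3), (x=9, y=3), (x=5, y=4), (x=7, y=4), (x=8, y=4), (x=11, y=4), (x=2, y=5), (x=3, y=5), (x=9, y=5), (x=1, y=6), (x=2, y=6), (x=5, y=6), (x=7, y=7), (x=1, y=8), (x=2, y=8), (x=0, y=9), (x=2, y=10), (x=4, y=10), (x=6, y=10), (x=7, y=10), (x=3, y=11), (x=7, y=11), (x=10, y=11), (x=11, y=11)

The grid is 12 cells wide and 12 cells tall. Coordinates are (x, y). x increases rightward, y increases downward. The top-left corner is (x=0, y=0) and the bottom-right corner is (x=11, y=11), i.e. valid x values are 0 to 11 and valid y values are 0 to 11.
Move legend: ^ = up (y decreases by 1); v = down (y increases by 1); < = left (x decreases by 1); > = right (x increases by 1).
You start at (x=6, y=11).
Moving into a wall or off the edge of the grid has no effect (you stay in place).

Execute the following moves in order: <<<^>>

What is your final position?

Answer: Final position: (x=6, y=11)

Derivation:
Start: (x=6, y=11)
  < (left): (x=6, y=11) -> (x=5, y=11)
  < (left): (x=5, y=11) -> (x=4, y=11)
  < (left): blocked, stay at (x=4, y=11)
  ^ (up): blocked, stay at (x=4, y=11)
  > (right): (x=4, y=11) -> (x=5, y=11)
  > (right): (x=5, y=11) -> (x=6, y=11)
Final: (x=6, y=11)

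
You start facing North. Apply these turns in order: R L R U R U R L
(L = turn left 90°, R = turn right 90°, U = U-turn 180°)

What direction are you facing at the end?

Answer: Final heading: South

Derivation:
Start: North
  R (right (90° clockwise)) -> East
  L (left (90° counter-clockwise)) -> North
  R (right (90° clockwise)) -> East
  U (U-turn (180°)) -> West
  R (right (90° clockwise)) -> North
  U (U-turn (180°)) -> South
  R (right (90° clockwise)) -> West
  L (left (90° counter-clockwise)) -> South
Final: South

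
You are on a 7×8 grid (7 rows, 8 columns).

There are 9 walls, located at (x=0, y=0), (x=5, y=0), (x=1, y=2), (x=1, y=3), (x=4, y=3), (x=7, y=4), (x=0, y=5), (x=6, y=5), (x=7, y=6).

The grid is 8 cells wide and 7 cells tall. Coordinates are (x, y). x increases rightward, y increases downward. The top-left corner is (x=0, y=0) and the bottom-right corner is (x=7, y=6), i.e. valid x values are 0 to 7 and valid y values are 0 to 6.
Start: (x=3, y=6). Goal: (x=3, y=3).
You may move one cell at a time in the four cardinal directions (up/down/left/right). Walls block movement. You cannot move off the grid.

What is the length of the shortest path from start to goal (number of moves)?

BFS from (x=3, y=6) until reaching (x=3, y=3):
  Distance 0: (x=3, y=6)
  Distance 1: (x=3, y=5), (x=2, y=6), (x=4, y=6)
  Distance 2: (x=3, y=4), (x=2, y=5), (x=4, y=5), (x=1, y=6), (x=5, y=6)
  Distance 3: (x=3, y=3), (x=2, y=4), (x=4, y=4), (x=1, y=5), (x=5, y=5), (x=0, y=6), (x=6, y=6)  <- goal reached here
One shortest path (3 moves): (x=3, y=6) -> (x=3, y=5) -> (x=3, y=4) -> (x=3, y=3)

Answer: Shortest path length: 3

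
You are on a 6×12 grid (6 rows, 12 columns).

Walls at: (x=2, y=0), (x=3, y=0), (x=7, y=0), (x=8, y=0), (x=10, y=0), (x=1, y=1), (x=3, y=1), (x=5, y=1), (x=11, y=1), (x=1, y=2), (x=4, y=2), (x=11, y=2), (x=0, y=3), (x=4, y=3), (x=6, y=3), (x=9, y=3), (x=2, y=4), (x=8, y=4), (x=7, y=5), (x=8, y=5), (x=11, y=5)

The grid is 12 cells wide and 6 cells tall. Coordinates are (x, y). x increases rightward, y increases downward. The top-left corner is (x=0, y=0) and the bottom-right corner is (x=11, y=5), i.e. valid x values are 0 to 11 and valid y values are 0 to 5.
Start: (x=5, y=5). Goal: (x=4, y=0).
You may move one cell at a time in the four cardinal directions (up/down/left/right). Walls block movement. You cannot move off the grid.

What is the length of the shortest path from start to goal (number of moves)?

BFS from (x=5, y=5) until reaching (x=4, y=0):
  Distance 0: (x=5, y=5)
  Distance 1: (x=5, y=4), (x=4, y=5), (x=6, y=5)
  Distance 2: (x=5, y=3), (x=4, y=4), (x=6, y=4), (x=3, y=5)
  Distance 3: (x=5, y=2), (x=3, y=4), (x=7, y=4), (x=2, y=5)
  Distance 4: (x=6, y=2), (x=3, y=3), (x=7, y=3), (x=1, y=5)
  Distance 5: (x=6, y=1), (x=3, y=2), (x=7, y=2), (x=2, y=3), (x=8, y=3), (x=1, y=4), (x=0, y=5)
  Distance 6: (x=6, y=0), (x=7, y=1), (x=2, y=2), (x=8, y=2), (x=1, y=3), (x=0, y=4)
  Distance 7: (x=5, y=0), (x=2, y=1), (x=8, y=1), (x=9, y=2)
  Distance 8: (x=4, y=0), (x=9, y=1), (x=10, y=2)  <- goal reached here
One shortest path (8 moves): (x=5, y=5) -> (x=5, y=4) -> (x=5, y=3) -> (x=5, y=2) -> (x=6, y=2) -> (x=6, y=1) -> (x=6, y=0) -> (x=5, y=0) -> (x=4, y=0)

Answer: Shortest path length: 8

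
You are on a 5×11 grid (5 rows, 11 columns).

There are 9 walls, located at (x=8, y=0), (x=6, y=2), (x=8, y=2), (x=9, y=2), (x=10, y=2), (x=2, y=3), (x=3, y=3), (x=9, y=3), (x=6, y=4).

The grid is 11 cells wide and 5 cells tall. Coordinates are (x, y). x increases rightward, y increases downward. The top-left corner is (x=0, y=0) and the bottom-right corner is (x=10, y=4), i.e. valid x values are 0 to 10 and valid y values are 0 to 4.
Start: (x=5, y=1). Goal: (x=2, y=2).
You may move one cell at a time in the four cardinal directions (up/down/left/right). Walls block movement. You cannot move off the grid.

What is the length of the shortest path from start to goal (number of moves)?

BFS from (x=5, y=1) until reaching (x=2, y=2):
  Distance 0: (x=5, y=1)
  Distance 1: (x=5, y=0), (x=4, y=1), (x=6, y=1), (x=5, y=2)
  Distance 2: (x=4, y=0), (x=6, y=0), (x=3, y=1), (x=7, y=1), (x=4, y=2), (x=5, y=3)
  Distance 3: (x=3, y=0), (x=7, y=0), (x=2, y=1), (x=8, y=1), (x=3, y=2), (x=7, y=2), (x=4, y=3), (x=6, y=3), (x=5, y=4)
  Distance 4: (x=2, y=0), (x=1, y=1), (x=9, y=1), (x=2, y=2), (x=7, y=3), (x=4, y=4)  <- goal reached here
One shortest path (4 moves): (x=5, y=1) -> (x=4, y=1) -> (x=3, y=1) -> (x=2, y=1) -> (x=2, y=2)

Answer: Shortest path length: 4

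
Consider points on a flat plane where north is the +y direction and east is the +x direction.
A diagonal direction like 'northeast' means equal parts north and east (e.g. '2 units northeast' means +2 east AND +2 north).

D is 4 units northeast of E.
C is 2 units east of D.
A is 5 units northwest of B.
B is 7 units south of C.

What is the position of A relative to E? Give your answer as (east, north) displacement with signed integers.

Place E at the origin (east=0, north=0).
  D is 4 units northeast of E: delta (east=+4, north=+4); D at (east=4, north=4).
  C is 2 units east of D: delta (east=+2, north=+0); C at (east=6, north=4).
  B is 7 units south of C: delta (east=+0, north=-7); B at (east=6, north=-3).
  A is 5 units northwest of B: delta (east=-5, north=+5); A at (east=1, north=2).
Therefore A relative to E: (east=1, north=2).

Answer: A is at (east=1, north=2) relative to E.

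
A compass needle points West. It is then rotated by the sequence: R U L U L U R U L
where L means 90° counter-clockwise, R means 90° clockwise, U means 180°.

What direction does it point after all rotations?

Answer: Final heading: South

Derivation:
Start: West
  R (right (90° clockwise)) -> North
  U (U-turn (180°)) -> South
  L (left (90° counter-clockwise)) -> East
  U (U-turn (180°)) -> West
  L (left (90° counter-clockwise)) -> South
  U (U-turn (180°)) -> North
  R (right (90° clockwise)) -> East
  U (U-turn (180°)) -> West
  L (left (90° counter-clockwise)) -> South
Final: South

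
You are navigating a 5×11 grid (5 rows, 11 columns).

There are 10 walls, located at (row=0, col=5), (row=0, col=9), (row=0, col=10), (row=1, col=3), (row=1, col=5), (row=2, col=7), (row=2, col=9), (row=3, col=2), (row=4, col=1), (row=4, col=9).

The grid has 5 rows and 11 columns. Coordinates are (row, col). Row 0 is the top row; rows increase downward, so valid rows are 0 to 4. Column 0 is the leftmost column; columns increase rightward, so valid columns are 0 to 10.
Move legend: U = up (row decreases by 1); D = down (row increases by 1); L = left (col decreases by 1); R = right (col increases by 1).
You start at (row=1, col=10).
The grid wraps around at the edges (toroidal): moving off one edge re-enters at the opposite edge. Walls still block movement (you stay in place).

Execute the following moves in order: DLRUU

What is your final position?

Answer: Final position: (row=0, col=0)

Derivation:
Start: (row=1, col=10)
  D (down): (row=1, col=10) -> (row=2, col=10)
  L (left): blocked, stay at (row=2, col=10)
  R (right): (row=2, col=10) -> (row=2, col=0)
  U (up): (row=2, col=0) -> (row=1, col=0)
  U (up): (row=1, col=0) -> (row=0, col=0)
Final: (row=0, col=0)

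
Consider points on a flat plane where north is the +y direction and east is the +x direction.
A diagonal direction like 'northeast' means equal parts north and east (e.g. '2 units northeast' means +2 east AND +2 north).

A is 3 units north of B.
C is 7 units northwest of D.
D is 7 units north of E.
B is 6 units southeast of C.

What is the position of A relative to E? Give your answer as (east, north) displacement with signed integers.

Answer: A is at (east=-1, north=11) relative to E.

Derivation:
Place E at the origin (east=0, north=0).
  D is 7 units north of E: delta (east=+0, north=+7); D at (east=0, north=7).
  C is 7 units northwest of D: delta (east=-7, north=+7); C at (east=-7, north=14).
  B is 6 units southeast of C: delta (east=+6, north=-6); B at (east=-1, north=8).
  A is 3 units north of B: delta (east=+0, north=+3); A at (east=-1, north=11).
Therefore A relative to E: (east=-1, north=11).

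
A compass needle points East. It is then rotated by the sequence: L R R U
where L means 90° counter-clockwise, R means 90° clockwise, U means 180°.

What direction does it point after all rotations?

Start: East
  L (left (90° counter-clockwise)) -> North
  R (right (90° clockwise)) -> East
  R (right (90° clockwise)) -> South
  U (U-turn (180°)) -> North
Final: North

Answer: Final heading: North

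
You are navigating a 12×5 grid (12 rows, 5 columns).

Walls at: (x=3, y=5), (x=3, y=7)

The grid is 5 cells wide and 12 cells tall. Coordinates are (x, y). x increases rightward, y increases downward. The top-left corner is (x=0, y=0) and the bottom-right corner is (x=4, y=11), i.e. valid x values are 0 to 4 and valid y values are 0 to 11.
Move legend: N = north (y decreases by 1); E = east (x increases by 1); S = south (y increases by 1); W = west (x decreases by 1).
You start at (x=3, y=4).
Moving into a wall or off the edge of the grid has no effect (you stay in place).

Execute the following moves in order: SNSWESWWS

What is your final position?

Start: (x=3, y=4)
  S (south): blocked, stay at (x=3, y=4)
  N (north): (x=3, y=4) -> (x=3, y=3)
  S (south): (x=3, y=3) -> (x=3, y=4)
  W (west): (x=3, y=4) -> (x=2, y=4)
  E (east): (x=2, y=4) -> (x=3, y=4)
  S (south): blocked, stay at (x=3, y=4)
  W (west): (x=3, y=4) -> (x=2, y=4)
  W (west): (x=2, y=4) -> (x=1, y=4)
  S (south): (x=1, y=4) -> (x=1, y=5)
Final: (x=1, y=5)

Answer: Final position: (x=1, y=5)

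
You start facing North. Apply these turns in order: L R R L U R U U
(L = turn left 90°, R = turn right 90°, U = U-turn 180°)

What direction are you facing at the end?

Start: North
  L (left (90° counter-clockwise)) -> West
  R (right (90° clockwise)) -> North
  R (right (90° clockwise)) -> East
  L (left (90° counter-clockwise)) -> North
  U (U-turn (180°)) -> South
  R (right (90° clockwise)) -> West
  U (U-turn (180°)) -> East
  U (U-turn (180°)) -> West
Final: West

Answer: Final heading: West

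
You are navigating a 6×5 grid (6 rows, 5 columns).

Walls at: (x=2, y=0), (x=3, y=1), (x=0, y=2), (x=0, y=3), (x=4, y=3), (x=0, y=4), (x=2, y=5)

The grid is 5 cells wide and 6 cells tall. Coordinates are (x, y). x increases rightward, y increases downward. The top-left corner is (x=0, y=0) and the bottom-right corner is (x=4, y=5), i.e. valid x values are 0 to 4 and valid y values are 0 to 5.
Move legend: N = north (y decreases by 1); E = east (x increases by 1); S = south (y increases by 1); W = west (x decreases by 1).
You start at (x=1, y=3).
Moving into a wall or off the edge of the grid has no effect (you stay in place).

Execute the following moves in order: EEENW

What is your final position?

Answer: Final position: (x=2, y=2)

Derivation:
Start: (x=1, y=3)
  E (east): (x=1, y=3) -> (x=2, y=3)
  E (east): (x=2, y=3) -> (x=3, y=3)
  E (east): blocked, stay at (x=3, y=3)
  N (north): (x=3, y=3) -> (x=3, y=2)
  W (west): (x=3, y=2) -> (x=2, y=2)
Final: (x=2, y=2)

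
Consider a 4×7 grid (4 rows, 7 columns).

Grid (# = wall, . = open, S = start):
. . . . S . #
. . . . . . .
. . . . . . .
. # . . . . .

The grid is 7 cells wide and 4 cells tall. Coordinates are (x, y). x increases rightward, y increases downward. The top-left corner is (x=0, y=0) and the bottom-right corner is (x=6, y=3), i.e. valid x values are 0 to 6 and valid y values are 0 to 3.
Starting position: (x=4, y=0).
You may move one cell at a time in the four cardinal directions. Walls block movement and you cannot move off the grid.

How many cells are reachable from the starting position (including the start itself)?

BFS flood-fill from (x=4, y=0):
  Distance 0: (x=4, y=0)
  Distance 1: (x=3, y=0), (x=5, y=0), (x=4, y=1)
  Distance 2: (x=2, y=0), (x=3, y=1), (x=5, y=1), (x=4, y=2)
  Distance 3: (x=1, y=0), (x=2, y=1), (x=6, y=1), (x=3, y=2), (x=5, y=2), (x=4, y=3)
  Distance 4: (x=0, y=0), (x=1, y=1), (x=2, y=2), (x=6, y=2), (x=3, y=3), (x=5, y=3)
  Distance 5: (x=0, y=1), (x=1, y=2), (x=2, y=3), (x=6, y=3)
  Distance 6: (x=0, y=2)
  Distance 7: (x=0, y=3)
Total reachable: 26 (grid has 26 open cells total)

Answer: Reachable cells: 26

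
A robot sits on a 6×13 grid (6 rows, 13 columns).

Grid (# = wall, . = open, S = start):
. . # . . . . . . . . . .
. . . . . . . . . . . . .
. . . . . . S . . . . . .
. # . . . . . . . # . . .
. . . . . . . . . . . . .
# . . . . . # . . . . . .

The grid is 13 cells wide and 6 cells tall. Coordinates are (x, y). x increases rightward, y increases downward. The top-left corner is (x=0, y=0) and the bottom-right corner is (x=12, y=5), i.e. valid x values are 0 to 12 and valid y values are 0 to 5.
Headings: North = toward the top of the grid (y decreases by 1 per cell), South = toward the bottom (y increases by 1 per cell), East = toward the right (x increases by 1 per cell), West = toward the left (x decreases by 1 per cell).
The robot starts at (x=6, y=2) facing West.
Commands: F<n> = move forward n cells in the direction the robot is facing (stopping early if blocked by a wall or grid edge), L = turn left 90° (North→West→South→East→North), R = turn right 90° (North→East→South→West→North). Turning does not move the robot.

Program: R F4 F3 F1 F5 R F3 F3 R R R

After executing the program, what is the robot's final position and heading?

Start: (x=6, y=2), facing West
  R: turn right, now facing North
  F4: move forward 2/4 (blocked), now at (x=6, y=0)
  F3: move forward 0/3 (blocked), now at (x=6, y=0)
  F1: move forward 0/1 (blocked), now at (x=6, y=0)
  F5: move forward 0/5 (blocked), now at (x=6, y=0)
  R: turn right, now facing East
  F3: move forward 3, now at (x=9, y=0)
  F3: move forward 3, now at (x=12, y=0)
  R: turn right, now facing South
  R: turn right, now facing West
  R: turn right, now facing North
Final: (x=12, y=0), facing North

Answer: Final position: (x=12, y=0), facing North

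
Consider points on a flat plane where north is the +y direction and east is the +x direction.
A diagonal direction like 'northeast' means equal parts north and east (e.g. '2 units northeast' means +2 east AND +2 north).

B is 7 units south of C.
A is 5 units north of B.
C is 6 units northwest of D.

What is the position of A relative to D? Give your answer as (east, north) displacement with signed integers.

Answer: A is at (east=-6, north=4) relative to D.

Derivation:
Place D at the origin (east=0, north=0).
  C is 6 units northwest of D: delta (east=-6, north=+6); C at (east=-6, north=6).
  B is 7 units south of C: delta (east=+0, north=-7); B at (east=-6, north=-1).
  A is 5 units north of B: delta (east=+0, north=+5); A at (east=-6, north=4).
Therefore A relative to D: (east=-6, north=4).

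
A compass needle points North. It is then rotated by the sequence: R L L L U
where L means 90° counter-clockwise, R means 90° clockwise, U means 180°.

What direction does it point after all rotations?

Start: North
  R (right (90° clockwise)) -> East
  L (left (90° counter-clockwise)) -> North
  L (left (90° counter-clockwise)) -> West
  L (left (90° counter-clockwise)) -> South
  U (U-turn (180°)) -> North
Final: North

Answer: Final heading: North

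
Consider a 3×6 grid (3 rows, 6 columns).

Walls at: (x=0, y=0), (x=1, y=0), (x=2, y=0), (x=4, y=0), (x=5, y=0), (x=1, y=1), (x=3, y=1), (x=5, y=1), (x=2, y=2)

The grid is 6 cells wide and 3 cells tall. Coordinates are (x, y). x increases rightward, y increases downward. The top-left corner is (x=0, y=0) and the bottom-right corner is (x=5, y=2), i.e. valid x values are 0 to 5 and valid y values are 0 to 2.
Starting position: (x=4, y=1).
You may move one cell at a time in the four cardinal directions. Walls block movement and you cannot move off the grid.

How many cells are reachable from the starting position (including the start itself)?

BFS flood-fill from (x=4, y=1):
  Distance 0: (x=4, y=1)
  Distance 1: (x=4, y=2)
  Distance 2: (x=3, y=2), (x=5, y=2)
Total reachable: 4 (grid has 9 open cells total)

Answer: Reachable cells: 4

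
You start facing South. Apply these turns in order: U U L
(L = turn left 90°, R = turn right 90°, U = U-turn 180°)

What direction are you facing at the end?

Answer: Final heading: East

Derivation:
Start: South
  U (U-turn (180°)) -> North
  U (U-turn (180°)) -> South
  L (left (90° counter-clockwise)) -> East
Final: East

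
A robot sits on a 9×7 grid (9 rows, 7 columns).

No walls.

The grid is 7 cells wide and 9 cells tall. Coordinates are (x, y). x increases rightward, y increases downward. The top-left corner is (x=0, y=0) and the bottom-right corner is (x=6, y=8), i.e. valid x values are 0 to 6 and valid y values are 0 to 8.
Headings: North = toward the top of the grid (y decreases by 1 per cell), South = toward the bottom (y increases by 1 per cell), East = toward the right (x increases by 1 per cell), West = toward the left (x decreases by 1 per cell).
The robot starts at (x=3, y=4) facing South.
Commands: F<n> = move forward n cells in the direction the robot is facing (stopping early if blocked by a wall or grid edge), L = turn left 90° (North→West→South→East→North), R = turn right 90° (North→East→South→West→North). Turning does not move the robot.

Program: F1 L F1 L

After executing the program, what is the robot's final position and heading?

Answer: Final position: (x=4, y=5), facing North

Derivation:
Start: (x=3, y=4), facing South
  F1: move forward 1, now at (x=3, y=5)
  L: turn left, now facing East
  F1: move forward 1, now at (x=4, y=5)
  L: turn left, now facing North
Final: (x=4, y=5), facing North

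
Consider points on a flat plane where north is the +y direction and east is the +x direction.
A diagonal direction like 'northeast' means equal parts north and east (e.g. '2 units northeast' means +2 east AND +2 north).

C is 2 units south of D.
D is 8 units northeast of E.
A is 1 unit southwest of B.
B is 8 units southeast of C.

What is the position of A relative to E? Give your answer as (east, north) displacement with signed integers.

Answer: A is at (east=15, north=-3) relative to E.

Derivation:
Place E at the origin (east=0, north=0).
  D is 8 units northeast of E: delta (east=+8, north=+8); D at (east=8, north=8).
  C is 2 units south of D: delta (east=+0, north=-2); C at (east=8, north=6).
  B is 8 units southeast of C: delta (east=+8, north=-8); B at (east=16, north=-2).
  A is 1 unit southwest of B: delta (east=-1, north=-1); A at (east=15, north=-3).
Therefore A relative to E: (east=15, north=-3).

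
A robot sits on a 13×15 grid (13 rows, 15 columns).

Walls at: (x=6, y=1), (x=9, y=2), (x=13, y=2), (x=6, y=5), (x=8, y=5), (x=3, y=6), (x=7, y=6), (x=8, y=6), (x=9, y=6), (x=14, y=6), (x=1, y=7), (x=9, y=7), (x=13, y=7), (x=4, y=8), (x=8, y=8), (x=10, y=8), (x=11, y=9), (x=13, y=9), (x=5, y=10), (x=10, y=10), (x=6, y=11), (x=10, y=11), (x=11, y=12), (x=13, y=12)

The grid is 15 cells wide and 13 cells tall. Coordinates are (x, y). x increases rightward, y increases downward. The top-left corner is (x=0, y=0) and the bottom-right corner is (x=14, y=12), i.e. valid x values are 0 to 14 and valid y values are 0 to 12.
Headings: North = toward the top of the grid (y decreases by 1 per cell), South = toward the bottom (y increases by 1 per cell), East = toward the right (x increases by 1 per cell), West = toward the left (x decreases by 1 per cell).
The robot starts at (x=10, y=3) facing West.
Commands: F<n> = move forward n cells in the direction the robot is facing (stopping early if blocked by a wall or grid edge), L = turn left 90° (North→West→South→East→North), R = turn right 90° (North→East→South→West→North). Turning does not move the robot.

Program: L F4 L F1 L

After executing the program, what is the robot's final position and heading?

Start: (x=10, y=3), facing West
  L: turn left, now facing South
  F4: move forward 4, now at (x=10, y=7)
  L: turn left, now facing East
  F1: move forward 1, now at (x=11, y=7)
  L: turn left, now facing North
Final: (x=11, y=7), facing North

Answer: Final position: (x=11, y=7), facing North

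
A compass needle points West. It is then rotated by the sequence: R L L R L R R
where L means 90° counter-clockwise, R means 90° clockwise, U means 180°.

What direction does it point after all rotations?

Answer: Final heading: North

Derivation:
Start: West
  R (right (90° clockwise)) -> North
  L (left (90° counter-clockwise)) -> West
  L (left (90° counter-clockwise)) -> South
  R (right (90° clockwise)) -> West
  L (left (90° counter-clockwise)) -> South
  R (right (90° clockwise)) -> West
  R (right (90° clockwise)) -> North
Final: North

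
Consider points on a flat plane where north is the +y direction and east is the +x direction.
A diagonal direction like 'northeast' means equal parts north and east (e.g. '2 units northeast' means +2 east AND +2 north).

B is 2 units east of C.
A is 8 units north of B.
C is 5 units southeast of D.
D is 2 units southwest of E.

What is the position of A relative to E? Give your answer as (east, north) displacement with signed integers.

Answer: A is at (east=5, north=1) relative to E.

Derivation:
Place E at the origin (east=0, north=0).
  D is 2 units southwest of E: delta (east=-2, north=-2); D at (east=-2, north=-2).
  C is 5 units southeast of D: delta (east=+5, north=-5); C at (east=3, north=-7).
  B is 2 units east of C: delta (east=+2, north=+0); B at (east=5, north=-7).
  A is 8 units north of B: delta (east=+0, north=+8); A at (east=5, north=1).
Therefore A relative to E: (east=5, north=1).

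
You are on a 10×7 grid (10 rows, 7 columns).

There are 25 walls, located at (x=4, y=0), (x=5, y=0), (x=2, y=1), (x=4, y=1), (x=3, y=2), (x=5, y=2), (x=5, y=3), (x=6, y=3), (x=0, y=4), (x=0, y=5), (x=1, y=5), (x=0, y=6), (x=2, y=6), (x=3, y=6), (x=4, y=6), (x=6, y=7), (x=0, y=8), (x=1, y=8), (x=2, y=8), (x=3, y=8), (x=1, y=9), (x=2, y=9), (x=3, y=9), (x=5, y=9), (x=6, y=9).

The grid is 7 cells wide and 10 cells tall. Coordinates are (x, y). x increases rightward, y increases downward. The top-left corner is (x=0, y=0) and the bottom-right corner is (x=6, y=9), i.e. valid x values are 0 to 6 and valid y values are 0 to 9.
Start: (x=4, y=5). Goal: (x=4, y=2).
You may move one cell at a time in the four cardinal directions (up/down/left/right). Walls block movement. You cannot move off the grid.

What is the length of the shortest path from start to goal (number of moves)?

BFS from (x=4, y=5) until reaching (x=4, y=2):
  Distance 0: (x=4, y=5)
  Distance 1: (x=4, y=4), (x=3, y=5), (x=5, y=5)
  Distance 2: (x=4, y=3), (x=3, y=4), (x=5, y=4), (x=2, y=5), (x=6, y=5), (x=5, y=6)
  Distance 3: (x=4, y=2), (x=3, y=3), (x=2, y=4), (x=6, y=4), (x=6, y=6), (x=5, y=7)  <- goal reached here
One shortest path (3 moves): (x=4, y=5) -> (x=4, y=4) -> (x=4, y=3) -> (x=4, y=2)

Answer: Shortest path length: 3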